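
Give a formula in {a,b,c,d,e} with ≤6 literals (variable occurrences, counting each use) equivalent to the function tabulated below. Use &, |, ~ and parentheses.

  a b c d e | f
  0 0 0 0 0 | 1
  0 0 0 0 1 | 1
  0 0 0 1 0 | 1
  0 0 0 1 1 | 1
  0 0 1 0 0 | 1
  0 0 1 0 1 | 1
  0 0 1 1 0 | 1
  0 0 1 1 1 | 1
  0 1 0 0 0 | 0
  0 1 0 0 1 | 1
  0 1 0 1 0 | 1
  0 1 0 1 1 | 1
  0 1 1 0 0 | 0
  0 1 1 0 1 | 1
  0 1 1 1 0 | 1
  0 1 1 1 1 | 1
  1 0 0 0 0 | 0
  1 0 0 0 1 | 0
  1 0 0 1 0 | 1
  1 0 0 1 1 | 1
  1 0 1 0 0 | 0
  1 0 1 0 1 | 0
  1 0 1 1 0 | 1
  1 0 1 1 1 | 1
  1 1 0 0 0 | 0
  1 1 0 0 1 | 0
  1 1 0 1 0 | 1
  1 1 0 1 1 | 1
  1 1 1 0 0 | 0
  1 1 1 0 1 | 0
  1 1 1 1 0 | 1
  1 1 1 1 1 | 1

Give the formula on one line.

((~a | d) & (((e | d) & b) | ~b))

  ~a = 11111111111111110000000000000000
  (~a | d) = 11111111111111110011001100110011
  (e | d) = 01110111011101110111011101110111
  ((e | d) & b) = 00000000011101110000000001110111
  ~b = 11111111000000001111111100000000
  (((e | d) & b) | ~b) = 11111111011101111111111101110111
  ((~a | d) & (((e | d) & b) | ~b)) = 11111111011101110011001100110011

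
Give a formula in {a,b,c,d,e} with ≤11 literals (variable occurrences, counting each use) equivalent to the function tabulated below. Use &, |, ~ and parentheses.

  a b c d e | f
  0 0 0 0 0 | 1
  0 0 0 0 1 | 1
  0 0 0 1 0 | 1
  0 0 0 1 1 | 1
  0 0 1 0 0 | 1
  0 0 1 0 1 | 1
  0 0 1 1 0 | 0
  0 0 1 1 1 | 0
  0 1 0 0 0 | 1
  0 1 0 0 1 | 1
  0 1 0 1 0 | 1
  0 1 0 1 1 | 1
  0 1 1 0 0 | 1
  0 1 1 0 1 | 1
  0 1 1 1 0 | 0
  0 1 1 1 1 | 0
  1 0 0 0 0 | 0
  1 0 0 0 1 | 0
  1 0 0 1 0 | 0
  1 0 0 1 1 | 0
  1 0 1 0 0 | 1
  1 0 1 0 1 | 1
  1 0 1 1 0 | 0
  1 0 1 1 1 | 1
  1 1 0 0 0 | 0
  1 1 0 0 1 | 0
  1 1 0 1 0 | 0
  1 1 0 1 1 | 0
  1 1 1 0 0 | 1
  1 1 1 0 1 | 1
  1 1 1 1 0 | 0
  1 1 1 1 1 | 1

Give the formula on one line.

(((~a | (~d | e)) & (c | ~a)) & ((~c | a) | (~a & ~d)))

  ~a = 11111111111111110000000000000000
  ~d = 11001100110011001100110011001100
  (~d | e) = 11011101110111011101110111011101
  (~a | (~d | e)) = 11111111111111111101110111011101
  (c | ~a) = 11111111111111110000111100001111
  ((~a | (~d | e)) & (c | ~a)) = 11111111111111110000110100001101
  ~c = 11110000111100001111000011110000
  (~c | a) = 11110000111100001111111111111111
  (~a & ~d) = 11001100110011000000000000000000
  ((~c | a) | (~a & ~d)) = 11111100111111001111111111111111
  (((~a | (~d | e)) & (c | ~a)) & ((~c | a) | (~a & ~d))) = 11111100111111000000110100001101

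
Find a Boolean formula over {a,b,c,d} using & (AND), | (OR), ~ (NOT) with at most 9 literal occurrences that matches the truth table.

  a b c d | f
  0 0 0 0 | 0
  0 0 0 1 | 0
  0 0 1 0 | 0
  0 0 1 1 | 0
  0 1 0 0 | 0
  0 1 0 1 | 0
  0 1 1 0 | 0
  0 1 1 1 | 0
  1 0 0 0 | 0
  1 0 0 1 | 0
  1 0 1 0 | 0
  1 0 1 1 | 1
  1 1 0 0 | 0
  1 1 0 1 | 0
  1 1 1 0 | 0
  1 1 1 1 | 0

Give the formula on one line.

(((c | b) & (d & ~b)) & (~c | a))

  (c | b) = 0011111100111111
  ~b = 1111000011110000
  (d & ~b) = 0101000001010000
  ((c | b) & (d & ~b)) = 0001000000010000
  ~c = 1100110011001100
  (~c | a) = 1100110011111111
  (((c | b) & (d & ~b)) & (~c | a)) = 0000000000010000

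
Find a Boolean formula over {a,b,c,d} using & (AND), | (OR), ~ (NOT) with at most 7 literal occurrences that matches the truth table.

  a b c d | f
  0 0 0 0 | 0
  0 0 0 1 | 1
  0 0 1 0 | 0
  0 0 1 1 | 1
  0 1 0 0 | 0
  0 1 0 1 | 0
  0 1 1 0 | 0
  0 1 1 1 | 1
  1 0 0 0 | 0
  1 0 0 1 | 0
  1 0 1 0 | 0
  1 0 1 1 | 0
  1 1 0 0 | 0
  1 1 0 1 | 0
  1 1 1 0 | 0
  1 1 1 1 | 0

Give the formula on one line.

  ~a = 1111111100000000
  (~a & d) = 0101010100000000
  (c | a) = 0011001111111111
  ~b = 1111000011110000
  ((c | a) | ~b) = 1111001111111111
  ((~a & d) & ((c | a) | ~b)) = 0101000100000000

((~a & d) & ((c | a) | ~b))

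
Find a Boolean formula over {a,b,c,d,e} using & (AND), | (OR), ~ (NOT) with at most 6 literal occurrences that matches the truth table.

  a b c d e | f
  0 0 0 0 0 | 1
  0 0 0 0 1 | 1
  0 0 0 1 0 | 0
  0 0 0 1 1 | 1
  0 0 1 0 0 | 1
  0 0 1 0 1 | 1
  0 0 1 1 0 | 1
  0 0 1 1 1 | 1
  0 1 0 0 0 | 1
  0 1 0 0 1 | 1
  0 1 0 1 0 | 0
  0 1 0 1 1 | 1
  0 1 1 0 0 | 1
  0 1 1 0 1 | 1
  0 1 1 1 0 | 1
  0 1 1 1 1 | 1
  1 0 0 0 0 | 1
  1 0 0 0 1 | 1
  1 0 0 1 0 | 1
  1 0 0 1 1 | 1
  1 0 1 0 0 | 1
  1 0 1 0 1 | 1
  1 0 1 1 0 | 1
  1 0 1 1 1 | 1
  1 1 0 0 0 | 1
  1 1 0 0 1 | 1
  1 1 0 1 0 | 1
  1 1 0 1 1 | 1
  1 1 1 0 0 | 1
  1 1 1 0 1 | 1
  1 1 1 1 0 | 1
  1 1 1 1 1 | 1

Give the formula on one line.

((~d | c) | ((~a & e) | a))

  ~d = 11001100110011001100110011001100
  (~d | c) = 11001111110011111100111111001111
  ~a = 11111111111111110000000000000000
  (~a & e) = 01010101010101010000000000000000
  ((~a & e) | a) = 01010101010101011111111111111111
  ((~d | c) | ((~a & e) | a)) = 11011111110111111111111111111111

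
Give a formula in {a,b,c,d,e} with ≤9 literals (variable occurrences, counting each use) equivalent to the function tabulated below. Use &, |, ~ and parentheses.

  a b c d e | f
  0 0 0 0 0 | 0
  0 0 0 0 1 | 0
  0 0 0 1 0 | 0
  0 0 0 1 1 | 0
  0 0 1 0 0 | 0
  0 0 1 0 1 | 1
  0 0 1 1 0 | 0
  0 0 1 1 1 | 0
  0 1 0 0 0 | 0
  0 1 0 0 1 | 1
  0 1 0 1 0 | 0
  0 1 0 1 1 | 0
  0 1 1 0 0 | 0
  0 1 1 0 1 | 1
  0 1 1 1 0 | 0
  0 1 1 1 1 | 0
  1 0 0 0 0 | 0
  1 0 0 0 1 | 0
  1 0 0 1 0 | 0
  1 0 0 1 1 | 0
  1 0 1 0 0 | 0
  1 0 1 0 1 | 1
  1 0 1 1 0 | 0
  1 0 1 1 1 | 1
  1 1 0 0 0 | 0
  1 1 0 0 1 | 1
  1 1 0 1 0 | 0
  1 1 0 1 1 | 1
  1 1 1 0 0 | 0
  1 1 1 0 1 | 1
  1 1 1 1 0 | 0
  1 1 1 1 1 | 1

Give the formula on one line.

((((~c & b) | c) & (a | ~d)) & e)

  ~c = 11110000111100001111000011110000
  (~c & b) = 00000000111100000000000011110000
  ((~c & b) | c) = 00001111111111110000111111111111
  ~d = 11001100110011001100110011001100
  (a | ~d) = 11001100110011001111111111111111
  (((~c & b) | c) & (a | ~d)) = 00001100110011000000111111111111
  ((((~c & b) | c) & (a | ~d)) & e) = 00000100010001000000010101010101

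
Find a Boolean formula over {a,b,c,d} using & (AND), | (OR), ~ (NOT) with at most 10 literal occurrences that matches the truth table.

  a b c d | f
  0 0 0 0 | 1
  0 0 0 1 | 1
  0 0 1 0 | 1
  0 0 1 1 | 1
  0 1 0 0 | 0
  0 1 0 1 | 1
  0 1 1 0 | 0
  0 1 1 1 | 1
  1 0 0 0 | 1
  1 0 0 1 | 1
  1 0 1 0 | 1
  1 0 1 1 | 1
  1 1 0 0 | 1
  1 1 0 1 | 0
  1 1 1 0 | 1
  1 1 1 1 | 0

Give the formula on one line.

  ~a = 1111111100000000
  (d & ~a) = 0101010100000000
  ~d = 1010101010101010
  (a & ~d) = 0000000010101010
  ((d & ~a) | (a & ~d)) = 0101010110101010
  (a | d) = 0101010111111111
  (~a & (a | d)) = 0101010100000000
  (b & (~a & (a | d))) = 0000010100000000
  ~b = 1111000011110000
  ((b & (~a & (a | d))) | ~b) = 1111010111110000
  (((d & ~a) | (a & ~d)) | ((b & (~a & (a | d))) | ~b)) = 1111010111111010

(((d & ~a) | (a & ~d)) | ((b & (~a & (a | d))) | ~b))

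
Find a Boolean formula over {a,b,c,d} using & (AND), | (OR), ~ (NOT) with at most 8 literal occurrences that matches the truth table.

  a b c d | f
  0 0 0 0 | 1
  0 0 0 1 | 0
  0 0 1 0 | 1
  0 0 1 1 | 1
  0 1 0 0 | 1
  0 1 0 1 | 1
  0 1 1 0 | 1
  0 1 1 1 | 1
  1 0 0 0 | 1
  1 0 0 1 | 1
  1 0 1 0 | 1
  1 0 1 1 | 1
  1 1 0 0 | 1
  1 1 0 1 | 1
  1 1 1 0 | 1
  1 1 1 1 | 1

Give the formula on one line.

  ~a = 1111111100000000
  (~a | c) = 1111111100110011
  (b & (~a | c)) = 0000111100000011
  ~d = 1010101010101010
  (~d | c) = 1011101110111011
  (a | (~d | c)) = 1011101111111111
  ((b & (~a | c)) | (a | (~d | c))) = 1011111111111111

((b & (~a | c)) | (a | (~d | c)))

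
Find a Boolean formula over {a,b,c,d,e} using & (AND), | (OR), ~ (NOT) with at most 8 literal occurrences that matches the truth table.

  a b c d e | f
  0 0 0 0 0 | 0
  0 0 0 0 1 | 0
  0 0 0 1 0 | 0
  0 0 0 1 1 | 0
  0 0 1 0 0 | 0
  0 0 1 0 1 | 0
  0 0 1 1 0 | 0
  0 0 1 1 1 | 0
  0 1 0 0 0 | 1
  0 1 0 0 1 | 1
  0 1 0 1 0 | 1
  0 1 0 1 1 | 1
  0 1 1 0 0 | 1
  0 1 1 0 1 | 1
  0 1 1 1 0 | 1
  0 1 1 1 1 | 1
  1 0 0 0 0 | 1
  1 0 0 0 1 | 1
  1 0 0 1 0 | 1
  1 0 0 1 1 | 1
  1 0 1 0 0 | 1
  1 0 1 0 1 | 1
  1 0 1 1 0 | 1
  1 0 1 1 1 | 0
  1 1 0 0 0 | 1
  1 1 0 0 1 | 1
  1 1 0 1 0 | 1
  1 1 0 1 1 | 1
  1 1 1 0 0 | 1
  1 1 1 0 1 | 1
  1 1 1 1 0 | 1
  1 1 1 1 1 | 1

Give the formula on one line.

  ~d = 11001100110011001100110011001100
  ~e = 10101010101010101010101010101010
  (~d | ~e) = 11101110111011101110111011101110
  (b & ~d) = 00000000110011000000000011001100
  ~c = 11110000111100001111000011110000
  ((b & ~d) | ~c) = 11110000111111001111000011111100
  ((~d | ~e) | ((b & ~d) | ~c)) = 11111110111111101111111011111110
  (((~d | ~e) | ((b & ~d) | ~c)) & a) = 00000000000000001111111011111110
  ((((~d | ~e) | ((b & ~d) | ~c)) & a) | b) = 00000000111111111111111011111111

((((~d | ~e) | ((b & ~d) | ~c)) & a) | b)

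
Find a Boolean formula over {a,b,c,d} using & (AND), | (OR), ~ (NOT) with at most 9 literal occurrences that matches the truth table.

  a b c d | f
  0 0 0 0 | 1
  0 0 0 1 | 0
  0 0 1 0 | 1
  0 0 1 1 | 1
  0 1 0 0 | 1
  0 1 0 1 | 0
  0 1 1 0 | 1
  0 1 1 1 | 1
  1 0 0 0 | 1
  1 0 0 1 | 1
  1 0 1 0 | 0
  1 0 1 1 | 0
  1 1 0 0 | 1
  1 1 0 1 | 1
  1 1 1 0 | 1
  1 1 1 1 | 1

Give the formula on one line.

  ~c = 1100110011001100
  (~c | b) = 1100111111001111
  ~a = 1111111100000000
  (~a & c) = 0011001100000000
  ((~c | b) | (~a & c)) = 1111111111001111
  ~d = 1010101010101010
  (c | ~d) = 1011101110111011
  ((c | ~d) | a) = 1011101111111111
  (((~c | b) | (~a & c)) & ((c | ~d) | a)) = 1011101111001111

(((~c | b) | (~a & c)) & ((c | ~d) | a))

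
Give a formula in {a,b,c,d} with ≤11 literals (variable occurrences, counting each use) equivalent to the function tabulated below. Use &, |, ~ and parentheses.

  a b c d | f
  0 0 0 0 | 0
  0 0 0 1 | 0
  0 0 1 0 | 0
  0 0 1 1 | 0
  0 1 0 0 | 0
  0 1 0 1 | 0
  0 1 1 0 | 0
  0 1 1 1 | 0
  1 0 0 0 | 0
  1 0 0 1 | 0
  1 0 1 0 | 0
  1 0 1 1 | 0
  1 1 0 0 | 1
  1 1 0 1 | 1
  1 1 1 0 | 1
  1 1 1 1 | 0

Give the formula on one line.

  ~a = 1111111100000000
  (b & ~a) = 0000111100000000
  ~d = 1010101010101010
  ~c = 1100110011001100
  (a & ~c) = 0000000011001100
  (~d | (a & ~c)) = 1010101011101110
  (a & (~d | (a & ~c))) = 0000000011101110
  ((b & ~a) | (a & (~d | (a & ~c)))) = 0000111111101110
  (a & b) = 0000000000001111
  (((b & ~a) | (a & (~d | (a & ~c)))) & (a & b)) = 0000000000001110

(((b & ~a) | (a & (~d | (a & ~c)))) & (a & b))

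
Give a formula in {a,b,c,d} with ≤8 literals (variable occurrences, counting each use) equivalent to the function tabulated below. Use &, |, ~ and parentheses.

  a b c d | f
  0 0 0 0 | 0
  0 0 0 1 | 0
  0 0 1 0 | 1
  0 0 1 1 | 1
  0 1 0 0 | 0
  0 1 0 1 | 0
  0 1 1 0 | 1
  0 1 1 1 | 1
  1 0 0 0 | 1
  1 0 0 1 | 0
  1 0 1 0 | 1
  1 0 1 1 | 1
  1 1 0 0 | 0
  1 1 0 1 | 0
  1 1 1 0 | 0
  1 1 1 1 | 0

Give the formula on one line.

  ~b = 1111000011110000
  (~b & a) = 0000000011110000
  ~d = 1010101010101010
  (~d & a) = 0000000010101010
  ((~b & a) & (~d & a)) = 0000000010100000
  (((~b & a) & (~d & a)) | c) = 0011001110110011
  ~a = 1111111100000000
  (~b | ~a) = 1111111111110000
  ((((~b & a) & (~d & a)) | c) & (~b | ~a)) = 0011001110110000

((((~b & a) & (~d & a)) | c) & (~b | ~a))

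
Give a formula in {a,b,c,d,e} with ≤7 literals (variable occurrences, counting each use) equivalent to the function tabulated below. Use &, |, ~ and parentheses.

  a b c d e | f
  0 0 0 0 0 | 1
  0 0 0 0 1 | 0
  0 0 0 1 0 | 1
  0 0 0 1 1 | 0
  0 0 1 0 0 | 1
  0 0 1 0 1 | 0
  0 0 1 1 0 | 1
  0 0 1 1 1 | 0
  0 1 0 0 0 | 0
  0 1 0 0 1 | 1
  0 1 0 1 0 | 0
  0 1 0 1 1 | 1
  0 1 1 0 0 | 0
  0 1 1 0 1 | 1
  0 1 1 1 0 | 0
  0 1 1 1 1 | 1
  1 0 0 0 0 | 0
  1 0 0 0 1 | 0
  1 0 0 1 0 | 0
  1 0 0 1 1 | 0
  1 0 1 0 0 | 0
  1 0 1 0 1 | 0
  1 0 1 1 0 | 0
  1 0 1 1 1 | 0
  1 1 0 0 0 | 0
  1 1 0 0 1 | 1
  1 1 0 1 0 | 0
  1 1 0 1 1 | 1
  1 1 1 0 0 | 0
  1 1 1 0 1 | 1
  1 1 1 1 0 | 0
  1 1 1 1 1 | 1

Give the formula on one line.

((~b & ((~e & ~a) | b)) | (e & b))

  ~b = 11111111000000001111111100000000
  ~e = 10101010101010101010101010101010
  ~a = 11111111111111110000000000000000
  (~e & ~a) = 10101010101010100000000000000000
  ((~e & ~a) | b) = 10101010111111110000000011111111
  (~b & ((~e & ~a) | b)) = 10101010000000000000000000000000
  (e & b) = 00000000010101010000000001010101
  ((~b & ((~e & ~a) | b)) | (e & b)) = 10101010010101010000000001010101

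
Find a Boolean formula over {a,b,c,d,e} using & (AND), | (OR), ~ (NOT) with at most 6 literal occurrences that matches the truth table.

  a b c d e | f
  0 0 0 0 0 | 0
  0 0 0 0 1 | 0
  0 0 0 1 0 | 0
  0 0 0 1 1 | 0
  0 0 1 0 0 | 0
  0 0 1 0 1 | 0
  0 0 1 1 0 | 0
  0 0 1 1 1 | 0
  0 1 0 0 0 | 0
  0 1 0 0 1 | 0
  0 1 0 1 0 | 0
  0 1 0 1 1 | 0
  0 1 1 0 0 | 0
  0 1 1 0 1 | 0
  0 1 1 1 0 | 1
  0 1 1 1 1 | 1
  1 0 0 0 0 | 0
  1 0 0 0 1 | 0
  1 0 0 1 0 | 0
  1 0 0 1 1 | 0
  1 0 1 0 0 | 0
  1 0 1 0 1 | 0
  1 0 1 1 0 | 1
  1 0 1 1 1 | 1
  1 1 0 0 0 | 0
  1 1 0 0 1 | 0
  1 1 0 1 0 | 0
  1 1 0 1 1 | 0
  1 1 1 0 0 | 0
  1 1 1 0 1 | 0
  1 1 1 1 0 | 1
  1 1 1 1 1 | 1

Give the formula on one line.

  (b | a) = 00000000111111111111111111111111
  (d & c) = 00000011000000110000001100000011
  ((b | a) & (d & c)) = 00000000000000110000001100000011

((b | a) & (d & c))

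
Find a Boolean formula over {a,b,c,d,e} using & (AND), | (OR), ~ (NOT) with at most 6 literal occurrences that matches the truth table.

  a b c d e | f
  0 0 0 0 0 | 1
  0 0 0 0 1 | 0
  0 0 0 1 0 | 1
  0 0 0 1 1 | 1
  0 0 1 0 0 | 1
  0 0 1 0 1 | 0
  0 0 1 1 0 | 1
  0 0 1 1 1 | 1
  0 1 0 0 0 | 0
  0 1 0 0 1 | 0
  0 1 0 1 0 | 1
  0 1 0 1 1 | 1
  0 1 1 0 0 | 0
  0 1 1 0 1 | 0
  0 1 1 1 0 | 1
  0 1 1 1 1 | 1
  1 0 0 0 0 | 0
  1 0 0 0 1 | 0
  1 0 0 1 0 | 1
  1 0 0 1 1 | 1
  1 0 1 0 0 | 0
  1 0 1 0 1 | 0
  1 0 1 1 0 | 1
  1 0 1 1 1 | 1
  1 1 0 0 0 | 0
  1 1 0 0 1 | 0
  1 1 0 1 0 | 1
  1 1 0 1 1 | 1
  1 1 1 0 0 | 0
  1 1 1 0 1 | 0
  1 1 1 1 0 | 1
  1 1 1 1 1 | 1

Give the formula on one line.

(((~a & ~b) & (d | ~e)) | d)

  ~a = 11111111111111110000000000000000
  ~b = 11111111000000001111111100000000
  (~a & ~b) = 11111111000000000000000000000000
  ~e = 10101010101010101010101010101010
  (d | ~e) = 10111011101110111011101110111011
  ((~a & ~b) & (d | ~e)) = 10111011000000000000000000000000
  (((~a & ~b) & (d | ~e)) | d) = 10111011001100110011001100110011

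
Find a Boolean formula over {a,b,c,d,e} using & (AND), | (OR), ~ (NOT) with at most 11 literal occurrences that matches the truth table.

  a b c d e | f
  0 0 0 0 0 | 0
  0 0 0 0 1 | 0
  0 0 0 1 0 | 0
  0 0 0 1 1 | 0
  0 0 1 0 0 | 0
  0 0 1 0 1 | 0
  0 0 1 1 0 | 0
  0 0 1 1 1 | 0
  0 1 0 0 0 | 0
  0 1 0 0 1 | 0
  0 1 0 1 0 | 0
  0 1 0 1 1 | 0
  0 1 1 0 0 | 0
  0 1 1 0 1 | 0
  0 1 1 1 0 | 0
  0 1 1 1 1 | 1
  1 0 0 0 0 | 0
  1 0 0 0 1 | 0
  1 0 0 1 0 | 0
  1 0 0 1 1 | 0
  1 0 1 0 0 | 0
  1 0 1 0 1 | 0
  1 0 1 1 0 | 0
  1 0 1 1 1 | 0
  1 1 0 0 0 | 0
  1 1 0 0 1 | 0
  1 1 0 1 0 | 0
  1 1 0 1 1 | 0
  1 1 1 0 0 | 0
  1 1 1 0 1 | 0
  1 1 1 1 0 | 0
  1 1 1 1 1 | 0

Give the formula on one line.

(((~d | (b & c)) & ((d & ~a) & b)) & (e | ~d))

  ~d = 11001100110011001100110011001100
  (b & c) = 00000000000011110000000000001111
  (~d | (b & c)) = 11001100110011111100110011001111
  ~a = 11111111111111110000000000000000
  (d & ~a) = 00110011001100110000000000000000
  ((d & ~a) & b) = 00000000001100110000000000000000
  ((~d | (b & c)) & ((d & ~a) & b)) = 00000000000000110000000000000000
  (e | ~d) = 11011101110111011101110111011101
  (((~d | (b & c)) & ((d & ~a) & b)) & (e | ~d)) = 00000000000000010000000000000000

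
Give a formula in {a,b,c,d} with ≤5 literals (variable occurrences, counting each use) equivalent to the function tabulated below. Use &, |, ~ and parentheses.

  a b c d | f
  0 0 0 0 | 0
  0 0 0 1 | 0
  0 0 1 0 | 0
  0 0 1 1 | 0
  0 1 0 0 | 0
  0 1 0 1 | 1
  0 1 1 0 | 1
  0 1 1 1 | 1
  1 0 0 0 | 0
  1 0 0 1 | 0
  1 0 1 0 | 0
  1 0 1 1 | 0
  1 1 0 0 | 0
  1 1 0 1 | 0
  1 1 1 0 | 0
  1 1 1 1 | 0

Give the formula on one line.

((b & ~a) & (d | c))

  ~a = 1111111100000000
  (b & ~a) = 0000111100000000
  (d | c) = 0111011101110111
  ((b & ~a) & (d | c)) = 0000011100000000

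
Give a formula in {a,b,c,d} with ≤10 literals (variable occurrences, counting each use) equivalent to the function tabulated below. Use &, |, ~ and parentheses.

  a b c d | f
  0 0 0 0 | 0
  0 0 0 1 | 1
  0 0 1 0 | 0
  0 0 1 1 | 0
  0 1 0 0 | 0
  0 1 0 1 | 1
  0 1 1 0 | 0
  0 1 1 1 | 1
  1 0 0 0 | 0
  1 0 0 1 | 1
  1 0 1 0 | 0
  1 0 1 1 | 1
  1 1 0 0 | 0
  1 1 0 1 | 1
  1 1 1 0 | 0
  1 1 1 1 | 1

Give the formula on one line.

((((~b | d) & b) | ((~d & ~b) | (a | ~c))) & d)

  ~b = 1111000011110000
  (~b | d) = 1111010111110101
  ((~b | d) & b) = 0000010100000101
  ~d = 1010101010101010
  (~d & ~b) = 1010000010100000
  ~c = 1100110011001100
  (a | ~c) = 1100110011111111
  ((~d & ~b) | (a | ~c)) = 1110110011111111
  (((~b | d) & b) | ((~d & ~b) | (a | ~c))) = 1110110111111111
  ((((~b | d) & b) | ((~d & ~b) | (a | ~c))) & d) = 0100010101010101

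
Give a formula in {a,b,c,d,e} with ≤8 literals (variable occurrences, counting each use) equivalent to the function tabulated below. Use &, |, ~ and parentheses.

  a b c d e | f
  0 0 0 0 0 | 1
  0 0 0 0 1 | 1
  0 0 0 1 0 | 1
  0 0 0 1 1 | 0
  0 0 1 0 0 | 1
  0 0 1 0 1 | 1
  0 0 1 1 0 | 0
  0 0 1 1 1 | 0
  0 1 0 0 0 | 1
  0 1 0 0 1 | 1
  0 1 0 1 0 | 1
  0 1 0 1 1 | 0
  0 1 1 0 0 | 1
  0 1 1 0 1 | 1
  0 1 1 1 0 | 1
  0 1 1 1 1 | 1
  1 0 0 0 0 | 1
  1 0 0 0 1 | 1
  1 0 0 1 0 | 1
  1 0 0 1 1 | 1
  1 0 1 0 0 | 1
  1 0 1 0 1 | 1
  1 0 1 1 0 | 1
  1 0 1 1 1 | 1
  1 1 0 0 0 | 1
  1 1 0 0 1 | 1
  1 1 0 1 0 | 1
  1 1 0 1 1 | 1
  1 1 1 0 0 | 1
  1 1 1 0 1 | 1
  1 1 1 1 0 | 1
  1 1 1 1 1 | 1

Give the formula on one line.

(((c & b) | (~e & ~c)) | (~d | a))

  (c & b) = 00000000000011110000000000001111
  ~e = 10101010101010101010101010101010
  ~c = 11110000111100001111000011110000
  (~e & ~c) = 10100000101000001010000010100000
  ((c & b) | (~e & ~c)) = 10100000101011111010000010101111
  ~d = 11001100110011001100110011001100
  (~d | a) = 11001100110011001111111111111111
  (((c & b) | (~e & ~c)) | (~d | a)) = 11101100111011111111111111111111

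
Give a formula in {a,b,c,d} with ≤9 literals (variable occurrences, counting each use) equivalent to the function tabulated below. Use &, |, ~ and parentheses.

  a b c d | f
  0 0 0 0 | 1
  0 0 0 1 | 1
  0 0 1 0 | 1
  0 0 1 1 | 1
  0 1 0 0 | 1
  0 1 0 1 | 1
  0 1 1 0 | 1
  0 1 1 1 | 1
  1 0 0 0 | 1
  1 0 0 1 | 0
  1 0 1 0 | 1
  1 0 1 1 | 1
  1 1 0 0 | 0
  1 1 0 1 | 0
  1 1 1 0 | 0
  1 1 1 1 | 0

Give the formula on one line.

  ~a = 1111111100000000
  ~b = 1111000011110000
  (~a | ~b) = 1111111111110000
  (c & (~a | ~b)) = 0011001100110000
  ~d = 1010101010101010
  (~b & ~d) = 1010000010100000
  ((c & (~a | ~b)) | (~b & ~d)) = 1011001110110000
  (~a & ~d) = 1010101000000000
  (((c & (~a | ~b)) | (~b & ~d)) | (~a & ~d)) = 1011101110110000
  ((((c & (~a | ~b)) | (~b & ~d)) | (~a & ~d)) | ~a) = 1111111110110000

((((c & (~a | ~b)) | (~b & ~d)) | (~a & ~d)) | ~a)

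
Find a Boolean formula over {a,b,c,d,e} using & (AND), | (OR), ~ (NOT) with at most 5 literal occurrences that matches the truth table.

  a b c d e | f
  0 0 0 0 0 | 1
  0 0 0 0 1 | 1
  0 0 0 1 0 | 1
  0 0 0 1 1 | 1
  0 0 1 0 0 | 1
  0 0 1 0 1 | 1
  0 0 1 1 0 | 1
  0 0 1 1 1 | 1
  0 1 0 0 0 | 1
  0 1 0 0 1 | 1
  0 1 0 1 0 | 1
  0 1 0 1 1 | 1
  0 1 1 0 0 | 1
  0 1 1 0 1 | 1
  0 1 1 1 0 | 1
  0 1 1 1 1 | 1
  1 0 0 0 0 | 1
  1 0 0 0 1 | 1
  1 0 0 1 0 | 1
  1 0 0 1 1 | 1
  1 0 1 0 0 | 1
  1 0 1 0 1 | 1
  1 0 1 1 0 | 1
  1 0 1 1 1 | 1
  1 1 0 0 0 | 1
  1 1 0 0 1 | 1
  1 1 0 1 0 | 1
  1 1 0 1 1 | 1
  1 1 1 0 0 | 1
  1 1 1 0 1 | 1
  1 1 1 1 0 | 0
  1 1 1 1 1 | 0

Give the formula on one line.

  ~b = 11111111000000001111111100000000
  ~d = 11001100110011001100110011001100
  (~b | ~d) = 11111111110011001111111111001100
  ~c = 11110000111100001111000011110000
  ((~b | ~d) | ~c) = 11111111111111001111111111111100
  ~a = 11111111111111110000000000000000
  (~a & d) = 00110011001100110000000000000000
  (((~b | ~d) | ~c) | (~a & d)) = 11111111111111111111111111111100

(((~b | ~d) | ~c) | (~a & d))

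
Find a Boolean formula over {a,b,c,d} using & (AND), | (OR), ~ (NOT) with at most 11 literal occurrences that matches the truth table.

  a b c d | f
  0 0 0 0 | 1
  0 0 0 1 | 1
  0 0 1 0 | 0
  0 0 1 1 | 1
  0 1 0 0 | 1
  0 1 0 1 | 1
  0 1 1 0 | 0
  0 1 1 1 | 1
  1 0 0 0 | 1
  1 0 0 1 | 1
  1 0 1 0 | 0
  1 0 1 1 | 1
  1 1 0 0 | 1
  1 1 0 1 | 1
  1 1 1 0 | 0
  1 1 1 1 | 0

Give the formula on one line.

(((~b & d) | ~c) | (((~c & ~d) | ~a) & (b & d)))

  ~b = 1111000011110000
  (~b & d) = 0101000001010000
  ~c = 1100110011001100
  ((~b & d) | ~c) = 1101110011011100
  ~d = 1010101010101010
  (~c & ~d) = 1000100010001000
  ~a = 1111111100000000
  ((~c & ~d) | ~a) = 1111111110001000
  (b & d) = 0000010100000101
  (((~c & ~d) | ~a) & (b & d)) = 0000010100000000
  (((~b & d) | ~c) | (((~c & ~d) | ~a) & (b & d))) = 1101110111011100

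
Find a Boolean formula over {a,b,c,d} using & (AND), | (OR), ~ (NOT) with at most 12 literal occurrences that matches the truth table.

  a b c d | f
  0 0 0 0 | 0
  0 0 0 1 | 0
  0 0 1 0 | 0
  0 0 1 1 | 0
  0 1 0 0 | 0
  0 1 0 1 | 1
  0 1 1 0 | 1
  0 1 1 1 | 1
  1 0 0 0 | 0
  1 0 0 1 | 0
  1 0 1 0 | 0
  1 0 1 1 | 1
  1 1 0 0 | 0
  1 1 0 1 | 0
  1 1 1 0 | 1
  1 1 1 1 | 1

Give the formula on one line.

(((~a & (d & b)) | (c & b)) | ((a & (d & c)) & ~b))

  ~a = 1111111100000000
  (d & b) = 0000010100000101
  (~a & (d & b)) = 0000010100000000
  (c & b) = 0000001100000011
  ((~a & (d & b)) | (c & b)) = 0000011100000011
  (d & c) = 0001000100010001
  (a & (d & c)) = 0000000000010001
  ~b = 1111000011110000
  ((a & (d & c)) & ~b) = 0000000000010000
  (((~a & (d & b)) | (c & b)) | ((a & (d & c)) & ~b)) = 0000011100010011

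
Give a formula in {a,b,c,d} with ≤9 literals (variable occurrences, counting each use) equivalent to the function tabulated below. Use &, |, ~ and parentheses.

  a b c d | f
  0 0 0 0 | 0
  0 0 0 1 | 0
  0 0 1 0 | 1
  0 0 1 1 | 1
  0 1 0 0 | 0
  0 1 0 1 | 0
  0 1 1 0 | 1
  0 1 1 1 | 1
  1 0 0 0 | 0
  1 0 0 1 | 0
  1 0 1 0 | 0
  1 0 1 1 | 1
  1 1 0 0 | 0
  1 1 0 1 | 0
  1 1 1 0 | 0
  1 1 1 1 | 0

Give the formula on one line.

  ~a = 1111111100000000
  (d & a) = 0000000001010101
  (~a | (d & a)) = 1111111101010101
  ~c = 1100110011001100
  ((~a | (d & a)) | ~c) = 1111111111011101
  (~a & b) = 0000111100000000
  ~b = 1111000011110000
  ((~a & b) | ~b) = 1111111111110000
  (((~a | (d & a)) | ~c) & ((~a & b) | ~b)) = 1111111111010000
  ((((~a | (d & a)) | ~c) & ((~a & b) | ~b)) & c) = 0011001100010000

((((~a | (d & a)) | ~c) & ((~a & b) | ~b)) & c)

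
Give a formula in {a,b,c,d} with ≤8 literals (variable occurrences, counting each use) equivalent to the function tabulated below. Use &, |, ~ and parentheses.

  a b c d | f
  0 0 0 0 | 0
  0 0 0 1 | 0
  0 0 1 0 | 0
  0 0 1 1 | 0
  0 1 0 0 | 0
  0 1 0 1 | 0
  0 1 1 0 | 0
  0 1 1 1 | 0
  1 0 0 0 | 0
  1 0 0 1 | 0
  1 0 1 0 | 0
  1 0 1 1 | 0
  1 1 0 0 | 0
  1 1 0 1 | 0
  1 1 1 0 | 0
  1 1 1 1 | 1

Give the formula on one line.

  (a & d) = 0000000001010101
  (d | a) = 0101010111111111
  ((d | a) & c) = 0001000100110011
  ((a & d) & ((d | a) & c)) = 0000000000010001
  (b & ((a & d) & ((d | a) & c))) = 0000000000000001

(b & ((a & d) & ((d | a) & c)))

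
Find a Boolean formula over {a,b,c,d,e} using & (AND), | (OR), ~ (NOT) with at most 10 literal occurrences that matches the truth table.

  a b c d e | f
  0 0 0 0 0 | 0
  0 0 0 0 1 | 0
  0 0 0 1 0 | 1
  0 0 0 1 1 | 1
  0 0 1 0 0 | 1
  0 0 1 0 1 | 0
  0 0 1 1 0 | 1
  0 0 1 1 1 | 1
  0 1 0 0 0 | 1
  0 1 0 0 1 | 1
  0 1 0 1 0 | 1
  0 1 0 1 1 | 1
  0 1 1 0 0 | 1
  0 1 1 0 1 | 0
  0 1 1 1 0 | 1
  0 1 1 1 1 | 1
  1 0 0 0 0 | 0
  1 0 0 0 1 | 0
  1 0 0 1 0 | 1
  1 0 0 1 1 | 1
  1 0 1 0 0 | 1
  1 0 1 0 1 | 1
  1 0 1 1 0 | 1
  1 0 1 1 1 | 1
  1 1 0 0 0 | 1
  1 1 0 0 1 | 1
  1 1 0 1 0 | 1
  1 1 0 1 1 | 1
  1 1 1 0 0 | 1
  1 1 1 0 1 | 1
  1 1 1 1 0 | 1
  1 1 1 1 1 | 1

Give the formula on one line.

(((~e | (~c | a)) & ((d | b) | c)) | d)

  ~e = 10101010101010101010101010101010
  ~c = 11110000111100001111000011110000
  (~c | a) = 11110000111100001111111111111111
  (~e | (~c | a)) = 11111010111110101111111111111111
  (d | b) = 00110011111111110011001111111111
  ((d | b) | c) = 00111111111111110011111111111111
  ((~e | (~c | a)) & ((d | b) | c)) = 00111010111110100011111111111111
  (((~e | (~c | a)) & ((d | b) | c)) | d) = 00111011111110110011111111111111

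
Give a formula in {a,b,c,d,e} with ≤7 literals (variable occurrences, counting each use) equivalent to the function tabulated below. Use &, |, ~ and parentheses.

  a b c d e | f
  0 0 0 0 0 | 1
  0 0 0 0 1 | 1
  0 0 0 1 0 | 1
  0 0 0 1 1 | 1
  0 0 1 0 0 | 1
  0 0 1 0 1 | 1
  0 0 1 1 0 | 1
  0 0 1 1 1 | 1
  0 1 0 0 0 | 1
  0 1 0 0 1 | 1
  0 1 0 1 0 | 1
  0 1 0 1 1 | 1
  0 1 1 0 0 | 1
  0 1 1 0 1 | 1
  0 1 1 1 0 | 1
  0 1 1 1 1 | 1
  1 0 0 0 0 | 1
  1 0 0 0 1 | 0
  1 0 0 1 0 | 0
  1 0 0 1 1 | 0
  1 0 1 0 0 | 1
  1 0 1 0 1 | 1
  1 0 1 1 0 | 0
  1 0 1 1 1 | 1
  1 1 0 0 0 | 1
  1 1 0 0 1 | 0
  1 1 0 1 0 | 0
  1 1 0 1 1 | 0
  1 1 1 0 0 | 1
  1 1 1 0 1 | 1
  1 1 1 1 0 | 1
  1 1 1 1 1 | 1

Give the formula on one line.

((b & c) | (~a | ((c | ~e) & (~d | e))))

  (b & c) = 00000000000011110000000000001111
  ~a = 11111111111111110000000000000000
  ~e = 10101010101010101010101010101010
  (c | ~e) = 10101111101011111010111110101111
  ~d = 11001100110011001100110011001100
  (~d | e) = 11011101110111011101110111011101
  ((c | ~e) & (~d | e)) = 10001101100011011000110110001101
  (~a | ((c | ~e) & (~d | e))) = 11111111111111111000110110001101
  ((b & c) | (~a | ((c | ~e) & (~d | e)))) = 11111111111111111000110110001111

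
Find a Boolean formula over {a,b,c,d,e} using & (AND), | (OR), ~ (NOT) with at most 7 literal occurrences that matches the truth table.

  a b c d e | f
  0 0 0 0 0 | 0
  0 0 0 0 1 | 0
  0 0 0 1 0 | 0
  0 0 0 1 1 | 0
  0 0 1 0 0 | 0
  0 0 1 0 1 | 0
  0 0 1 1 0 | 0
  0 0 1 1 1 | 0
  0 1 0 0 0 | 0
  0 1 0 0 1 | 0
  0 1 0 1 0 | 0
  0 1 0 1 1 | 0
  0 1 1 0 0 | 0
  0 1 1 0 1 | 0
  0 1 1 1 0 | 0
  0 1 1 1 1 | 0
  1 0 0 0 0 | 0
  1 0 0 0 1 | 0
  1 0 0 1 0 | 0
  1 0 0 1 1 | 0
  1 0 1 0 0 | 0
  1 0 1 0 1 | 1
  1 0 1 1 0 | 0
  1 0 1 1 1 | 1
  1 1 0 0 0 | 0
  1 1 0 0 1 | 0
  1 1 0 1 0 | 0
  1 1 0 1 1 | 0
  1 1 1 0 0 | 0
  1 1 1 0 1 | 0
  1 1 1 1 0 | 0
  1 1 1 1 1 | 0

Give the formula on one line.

  ~b = 11111111000000001111111100000000
  (e & ~b) = 01010101000000000101010100000000
  ((e & ~b) & a) = 00000000000000000101010100000000
  (((e & ~b) & a) & c) = 00000000000000000000010100000000

(((e & ~b) & a) & c)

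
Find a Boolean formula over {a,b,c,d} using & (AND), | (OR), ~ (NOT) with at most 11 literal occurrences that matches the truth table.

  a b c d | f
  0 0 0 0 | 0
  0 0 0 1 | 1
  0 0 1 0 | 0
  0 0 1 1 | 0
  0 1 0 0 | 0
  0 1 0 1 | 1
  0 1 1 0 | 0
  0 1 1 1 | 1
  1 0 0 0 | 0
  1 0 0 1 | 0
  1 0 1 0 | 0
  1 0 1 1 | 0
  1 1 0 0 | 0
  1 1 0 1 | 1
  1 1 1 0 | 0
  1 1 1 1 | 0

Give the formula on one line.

  ~c = 1100110011001100
  (~c | b) = 1100111111001111
  ((~c | b) & d) = 0100010101000101
  ~d = 1010101010101010
  (~c & ~d) = 1000100010001000
  (b | (~c & ~d)) = 1000111110001111
  (~c | ~d) = 1110111011101110
  ((b | (~c & ~d)) & (~c | ~d)) = 1000111010001110
  ~a = 1111111100000000
  (((b | (~c & ~d)) & (~c | ~d)) | ~a) = 1111111110001110
  (((~c | b) & d) & (((b | (~c & ~d)) & (~c | ~d)) | ~a)) = 0100010100000100

(((~c | b) & d) & (((b | (~c & ~d)) & (~c | ~d)) | ~a))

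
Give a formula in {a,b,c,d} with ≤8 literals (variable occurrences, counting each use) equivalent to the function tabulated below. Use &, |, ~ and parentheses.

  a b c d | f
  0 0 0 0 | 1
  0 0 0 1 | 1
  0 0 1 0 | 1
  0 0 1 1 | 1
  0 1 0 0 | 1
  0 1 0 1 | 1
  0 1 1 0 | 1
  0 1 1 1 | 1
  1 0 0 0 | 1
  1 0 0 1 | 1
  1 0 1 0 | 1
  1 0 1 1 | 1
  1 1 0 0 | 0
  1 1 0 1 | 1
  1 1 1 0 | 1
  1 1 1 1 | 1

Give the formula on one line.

((~a | (d | ~b)) | (~d & c))

  ~a = 1111111100000000
  ~b = 1111000011110000
  (d | ~b) = 1111010111110101
  (~a | (d | ~b)) = 1111111111110101
  ~d = 1010101010101010
  (~d & c) = 0010001000100010
  ((~a | (d | ~b)) | (~d & c)) = 1111111111110111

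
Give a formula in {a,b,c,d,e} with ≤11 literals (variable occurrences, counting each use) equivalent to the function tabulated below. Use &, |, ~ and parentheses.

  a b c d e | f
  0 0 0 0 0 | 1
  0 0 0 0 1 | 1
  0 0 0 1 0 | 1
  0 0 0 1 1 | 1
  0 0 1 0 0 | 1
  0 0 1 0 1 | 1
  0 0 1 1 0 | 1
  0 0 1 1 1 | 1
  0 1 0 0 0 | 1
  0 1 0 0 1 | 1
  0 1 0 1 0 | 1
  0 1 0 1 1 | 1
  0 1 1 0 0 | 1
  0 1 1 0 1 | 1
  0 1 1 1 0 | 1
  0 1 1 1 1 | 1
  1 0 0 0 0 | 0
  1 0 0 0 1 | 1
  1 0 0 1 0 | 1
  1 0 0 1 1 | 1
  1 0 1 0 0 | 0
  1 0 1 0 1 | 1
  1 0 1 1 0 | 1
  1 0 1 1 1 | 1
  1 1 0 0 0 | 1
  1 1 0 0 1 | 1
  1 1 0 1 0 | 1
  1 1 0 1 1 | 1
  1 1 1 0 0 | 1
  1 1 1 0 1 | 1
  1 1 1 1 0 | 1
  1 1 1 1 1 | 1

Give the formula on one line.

  ~d = 11001100110011001100110011001100
  (e & ~d) = 01000100010001000100010001000100
  ((e & ~d) | b) = 01000100111111110100010011111111
  (b & e) = 00000000010101010000000001010101
  (d & a) = 00000000000000000011001100110011
  ((b & e) | (d & a)) = 00000000010101010011001101110111
  (((e & ~d) | b) | ((b & e) | (d & a))) = 01000100111111110111011111111111
  ~a = 11111111111111110000000000000000
  ((((e & ~d) | b) | ((b & e) | (d & a))) | ~a) = 11111111111111110111011111111111

((((e & ~d) | b) | ((b & e) | (d & a))) | ~a)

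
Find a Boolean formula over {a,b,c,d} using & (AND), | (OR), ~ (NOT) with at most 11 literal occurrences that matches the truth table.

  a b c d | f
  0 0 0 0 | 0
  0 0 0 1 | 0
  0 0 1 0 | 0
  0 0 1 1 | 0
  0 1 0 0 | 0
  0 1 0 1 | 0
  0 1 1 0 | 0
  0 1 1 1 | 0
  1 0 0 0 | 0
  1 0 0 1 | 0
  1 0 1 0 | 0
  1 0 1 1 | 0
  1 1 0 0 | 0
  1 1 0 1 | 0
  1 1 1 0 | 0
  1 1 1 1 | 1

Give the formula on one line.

  (c & b) = 0000001100000011
  ~d = 1010101010101010
  (~d & c) = 0010001000100010
  ((c & b) | (~d & c)) = 0010001100100011
  ~c = 1100110011001100
  ~a = 1111111100000000
  (~c & ~a) = 1100110000000000
  (((c & b) | (~d & c)) | (~c & ~a)) = 1110111100100011
  (a & (((c & b) | (~d & c)) | (~c & ~a))) = 0000000000100011
  (a & d) = 0000000001010101
  ((a & (((c & b) | (~d & c)) | (~c & ~a))) & (a & d)) = 0000000000000001

((a & (((c & b) | (~d & c)) | (~c & ~a))) & (a & d))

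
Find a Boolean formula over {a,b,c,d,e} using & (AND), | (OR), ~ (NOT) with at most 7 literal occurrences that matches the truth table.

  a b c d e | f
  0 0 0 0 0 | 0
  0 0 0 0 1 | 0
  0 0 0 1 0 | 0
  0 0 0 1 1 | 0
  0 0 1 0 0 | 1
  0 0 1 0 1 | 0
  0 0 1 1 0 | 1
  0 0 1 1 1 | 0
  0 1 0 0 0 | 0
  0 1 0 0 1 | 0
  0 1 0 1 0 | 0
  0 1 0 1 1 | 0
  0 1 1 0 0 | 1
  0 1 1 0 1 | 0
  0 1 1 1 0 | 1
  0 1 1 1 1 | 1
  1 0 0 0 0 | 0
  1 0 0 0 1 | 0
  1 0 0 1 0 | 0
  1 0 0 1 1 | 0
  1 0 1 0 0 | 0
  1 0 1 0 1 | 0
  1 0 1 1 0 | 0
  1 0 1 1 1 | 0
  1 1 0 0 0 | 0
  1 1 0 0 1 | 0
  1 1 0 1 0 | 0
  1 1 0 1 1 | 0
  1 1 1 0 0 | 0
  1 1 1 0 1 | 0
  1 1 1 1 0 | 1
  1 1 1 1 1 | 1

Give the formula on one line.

(((c & ~e) & ~a) | (d & (b & c)))

  ~e = 10101010101010101010101010101010
  (c & ~e) = 00001010000010100000101000001010
  ~a = 11111111111111110000000000000000
  ((c & ~e) & ~a) = 00001010000010100000000000000000
  (b & c) = 00000000000011110000000000001111
  (d & (b & c)) = 00000000000000110000000000000011
  (((c & ~e) & ~a) | (d & (b & c))) = 00001010000010110000000000000011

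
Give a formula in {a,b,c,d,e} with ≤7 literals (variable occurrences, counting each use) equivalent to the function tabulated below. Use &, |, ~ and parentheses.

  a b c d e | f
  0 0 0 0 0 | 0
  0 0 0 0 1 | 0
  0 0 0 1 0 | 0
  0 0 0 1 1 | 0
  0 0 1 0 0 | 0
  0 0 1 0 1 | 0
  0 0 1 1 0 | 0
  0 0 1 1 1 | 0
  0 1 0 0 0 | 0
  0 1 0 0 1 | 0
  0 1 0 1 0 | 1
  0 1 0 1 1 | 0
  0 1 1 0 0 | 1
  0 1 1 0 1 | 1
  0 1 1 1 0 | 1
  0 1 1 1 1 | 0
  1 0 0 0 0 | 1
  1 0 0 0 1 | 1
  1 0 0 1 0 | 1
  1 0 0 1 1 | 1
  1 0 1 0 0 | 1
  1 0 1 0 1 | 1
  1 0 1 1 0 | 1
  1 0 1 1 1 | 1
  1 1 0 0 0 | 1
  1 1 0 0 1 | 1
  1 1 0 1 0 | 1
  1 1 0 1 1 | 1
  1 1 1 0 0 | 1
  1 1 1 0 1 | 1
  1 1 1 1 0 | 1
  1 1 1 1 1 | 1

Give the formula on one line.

(a | ((~e | ~d) & (b & (c | d))))

  ~e = 10101010101010101010101010101010
  ~d = 11001100110011001100110011001100
  (~e | ~d) = 11101110111011101110111011101110
  (c | d) = 00111111001111110011111100111111
  (b & (c | d)) = 00000000001111110000000000111111
  ((~e | ~d) & (b & (c | d))) = 00000000001011100000000000101110
  (a | ((~e | ~d) & (b & (c | d)))) = 00000000001011101111111111111111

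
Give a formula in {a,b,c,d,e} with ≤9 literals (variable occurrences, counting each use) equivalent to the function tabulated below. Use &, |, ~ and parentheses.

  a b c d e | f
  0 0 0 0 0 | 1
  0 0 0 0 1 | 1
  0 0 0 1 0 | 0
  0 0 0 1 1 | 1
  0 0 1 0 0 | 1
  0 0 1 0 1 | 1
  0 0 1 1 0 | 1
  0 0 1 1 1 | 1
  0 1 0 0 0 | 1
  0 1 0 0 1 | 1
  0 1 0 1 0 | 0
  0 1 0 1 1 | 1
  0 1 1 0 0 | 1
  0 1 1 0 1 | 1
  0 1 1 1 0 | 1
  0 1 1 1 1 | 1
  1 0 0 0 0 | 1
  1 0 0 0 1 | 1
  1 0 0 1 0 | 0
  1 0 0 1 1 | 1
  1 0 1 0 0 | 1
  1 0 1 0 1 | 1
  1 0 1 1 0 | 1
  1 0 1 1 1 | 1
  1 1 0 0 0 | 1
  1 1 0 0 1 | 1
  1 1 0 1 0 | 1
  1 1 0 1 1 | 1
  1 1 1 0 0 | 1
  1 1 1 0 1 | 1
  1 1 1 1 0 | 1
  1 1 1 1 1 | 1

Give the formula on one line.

  (c | e) = 01011111010111110101111101011111
  ~d = 11001100110011001100110011001100
  ~a = 11111111111111110000000000000000
  (e & ~a) = 01010101010101010000000000000000
  (b | (e & ~a)) = 01010101111111110000000011111111
  ((b | (e & ~a)) & a) = 00000000000000000000000011111111
  (~d | ((b | (e & ~a)) & a)) = 11001100110011001100110011111111
  ((c | e) | (~d | ((b | (e & ~a)) & a))) = 11011111110111111101111111111111

((c | e) | (~d | ((b | (e & ~a)) & a)))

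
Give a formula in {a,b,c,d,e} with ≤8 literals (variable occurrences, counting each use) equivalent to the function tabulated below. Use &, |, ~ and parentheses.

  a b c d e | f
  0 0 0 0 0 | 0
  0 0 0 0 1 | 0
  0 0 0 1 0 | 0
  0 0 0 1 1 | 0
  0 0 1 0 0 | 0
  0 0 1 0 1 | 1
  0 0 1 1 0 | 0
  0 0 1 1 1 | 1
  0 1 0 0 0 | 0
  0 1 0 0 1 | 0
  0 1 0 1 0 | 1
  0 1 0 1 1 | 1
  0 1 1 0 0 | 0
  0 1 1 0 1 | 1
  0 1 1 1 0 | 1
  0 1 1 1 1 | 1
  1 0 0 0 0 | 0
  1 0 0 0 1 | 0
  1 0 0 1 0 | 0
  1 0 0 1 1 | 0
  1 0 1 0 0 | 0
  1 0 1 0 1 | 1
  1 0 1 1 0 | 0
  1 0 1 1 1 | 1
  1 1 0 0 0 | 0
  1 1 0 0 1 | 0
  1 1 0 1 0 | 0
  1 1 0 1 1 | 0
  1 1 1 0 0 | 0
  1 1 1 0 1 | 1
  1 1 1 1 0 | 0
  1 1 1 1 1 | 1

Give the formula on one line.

  (e & c) = 00000101000001010000010100000101
  ~a = 11111111111111110000000000000000
  (b & ~a) = 00000000111111110000000000000000
  (d & (b & ~a)) = 00000000001100110000000000000000
  ((e & c) | (d & (b & ~a))) = 00000101001101110000010100000101

((e & c) | (d & (b & ~a)))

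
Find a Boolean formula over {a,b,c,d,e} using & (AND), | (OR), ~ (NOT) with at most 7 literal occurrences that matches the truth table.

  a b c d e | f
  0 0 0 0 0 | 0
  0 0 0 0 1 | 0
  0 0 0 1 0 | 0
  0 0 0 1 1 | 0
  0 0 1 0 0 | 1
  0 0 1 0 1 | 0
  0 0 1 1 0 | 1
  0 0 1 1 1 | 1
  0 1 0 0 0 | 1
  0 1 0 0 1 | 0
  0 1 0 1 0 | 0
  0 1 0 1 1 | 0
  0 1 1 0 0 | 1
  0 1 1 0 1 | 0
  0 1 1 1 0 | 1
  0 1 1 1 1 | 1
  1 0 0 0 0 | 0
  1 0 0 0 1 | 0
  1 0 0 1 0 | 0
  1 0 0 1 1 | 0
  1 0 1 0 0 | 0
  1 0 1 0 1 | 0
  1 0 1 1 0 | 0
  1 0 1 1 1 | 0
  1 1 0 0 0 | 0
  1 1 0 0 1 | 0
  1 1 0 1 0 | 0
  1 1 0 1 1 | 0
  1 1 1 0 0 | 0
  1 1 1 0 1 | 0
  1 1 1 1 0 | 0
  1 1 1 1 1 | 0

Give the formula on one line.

  ~e = 10101010101010101010101010101010
  (d | ~e) = 10111011101110111011101110111011
  ~a = 11111111111111110000000000000000
  ((d | ~e) & ~a) = 10111011101110110000000000000000
  ~d = 11001100110011001100110011001100
  (~d & ~a) = 11001100110011000000000000000000
  (b & (~d & ~a)) = 00000000110011000000000000000000
  ((b & (~d & ~a)) | c) = 00001111110011110000111100001111
  (((d | ~e) & ~a) & ((b & (~d & ~a)) | c)) = 00001011100010110000000000000000

(((d | ~e) & ~a) & ((b & (~d & ~a)) | c))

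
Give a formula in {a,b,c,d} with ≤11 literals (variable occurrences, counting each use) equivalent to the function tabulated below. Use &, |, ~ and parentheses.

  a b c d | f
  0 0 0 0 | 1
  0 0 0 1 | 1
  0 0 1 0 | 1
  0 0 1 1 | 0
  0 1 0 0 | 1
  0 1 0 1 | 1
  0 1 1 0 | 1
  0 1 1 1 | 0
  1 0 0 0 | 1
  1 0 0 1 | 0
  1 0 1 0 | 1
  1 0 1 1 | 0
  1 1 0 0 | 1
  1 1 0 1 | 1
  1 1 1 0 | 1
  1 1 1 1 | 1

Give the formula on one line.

  ~d = 1010101010101010
  (a & b) = 0000000000001111
  (~d | (a & b)) = 1010101010101111
  ~c = 1100110011001100
  ~b = 1111000011110000
  (~b & a) = 0000000011110000
  (~c | (~b & a)) = 1100110011111100
  ~a = 1111111100000000
  (b | ~a) = 1111111100001111
  ((~c | (~b & a)) & (b | ~a)) = 1100110000001100
  ((~d | (a & b)) | ((~c | (~b & a)) & (b | ~a))) = 1110111010101111

((~d | (a & b)) | ((~c | (~b & a)) & (b | ~a)))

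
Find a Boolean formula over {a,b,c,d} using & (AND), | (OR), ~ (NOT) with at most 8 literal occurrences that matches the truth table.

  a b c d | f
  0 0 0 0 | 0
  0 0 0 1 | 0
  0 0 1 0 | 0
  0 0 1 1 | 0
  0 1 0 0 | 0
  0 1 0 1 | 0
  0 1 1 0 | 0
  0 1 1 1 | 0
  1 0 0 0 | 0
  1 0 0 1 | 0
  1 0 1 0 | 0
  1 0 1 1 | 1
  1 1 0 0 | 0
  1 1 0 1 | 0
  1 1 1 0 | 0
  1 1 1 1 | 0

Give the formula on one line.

(((((~d | c) | ~a) & (a | ~d)) & ~b) & d)

  ~d = 1010101010101010
  (~d | c) = 1011101110111011
  ~a = 1111111100000000
  ((~d | c) | ~a) = 1111111110111011
  (a | ~d) = 1010101011111111
  (((~d | c) | ~a) & (a | ~d)) = 1010101010111011
  ~b = 1111000011110000
  ((((~d | c) | ~a) & (a | ~d)) & ~b) = 1010000010110000
  (((((~d | c) | ~a) & (a | ~d)) & ~b) & d) = 0000000000010000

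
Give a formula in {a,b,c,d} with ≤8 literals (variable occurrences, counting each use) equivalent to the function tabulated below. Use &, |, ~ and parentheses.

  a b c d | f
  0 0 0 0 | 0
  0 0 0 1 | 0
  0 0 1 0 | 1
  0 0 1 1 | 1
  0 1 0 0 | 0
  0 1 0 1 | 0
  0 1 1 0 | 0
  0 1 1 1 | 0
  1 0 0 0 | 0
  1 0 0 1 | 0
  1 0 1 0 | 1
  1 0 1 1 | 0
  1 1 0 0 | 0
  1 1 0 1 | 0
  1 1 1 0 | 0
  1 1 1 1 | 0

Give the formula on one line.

(((a & ~d) | ((~a & ~b) | ~c)) & (c & (~b | ~c)))

  ~d = 1010101010101010
  (a & ~d) = 0000000010101010
  ~a = 1111111100000000
  ~b = 1111000011110000
  (~a & ~b) = 1111000000000000
  ~c = 1100110011001100
  ((~a & ~b) | ~c) = 1111110011001100
  ((a & ~d) | ((~a & ~b) | ~c)) = 1111110011101110
  (~b | ~c) = 1111110011111100
  (c & (~b | ~c)) = 0011000000110000
  (((a & ~d) | ((~a & ~b) | ~c)) & (c & (~b | ~c))) = 0011000000100000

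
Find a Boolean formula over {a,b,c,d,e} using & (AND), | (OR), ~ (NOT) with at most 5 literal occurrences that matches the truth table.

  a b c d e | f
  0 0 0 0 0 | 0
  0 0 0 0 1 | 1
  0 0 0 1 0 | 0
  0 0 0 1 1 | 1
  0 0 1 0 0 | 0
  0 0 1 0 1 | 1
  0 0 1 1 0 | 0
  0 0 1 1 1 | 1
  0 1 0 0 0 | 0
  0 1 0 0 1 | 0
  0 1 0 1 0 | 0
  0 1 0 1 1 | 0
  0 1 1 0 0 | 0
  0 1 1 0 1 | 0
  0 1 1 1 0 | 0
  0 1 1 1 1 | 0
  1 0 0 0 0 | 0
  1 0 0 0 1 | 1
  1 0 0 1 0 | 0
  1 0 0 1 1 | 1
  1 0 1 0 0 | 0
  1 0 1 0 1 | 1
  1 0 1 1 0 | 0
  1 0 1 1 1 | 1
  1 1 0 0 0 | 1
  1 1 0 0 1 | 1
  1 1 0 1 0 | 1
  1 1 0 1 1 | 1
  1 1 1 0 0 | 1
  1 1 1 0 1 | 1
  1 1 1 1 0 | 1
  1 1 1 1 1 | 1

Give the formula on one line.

((~b | a) & (e | b))

  ~b = 11111111000000001111111100000000
  (~b | a) = 11111111000000001111111111111111
  (e | b) = 01010101111111110101010111111111
  ((~b | a) & (e | b)) = 01010101000000000101010111111111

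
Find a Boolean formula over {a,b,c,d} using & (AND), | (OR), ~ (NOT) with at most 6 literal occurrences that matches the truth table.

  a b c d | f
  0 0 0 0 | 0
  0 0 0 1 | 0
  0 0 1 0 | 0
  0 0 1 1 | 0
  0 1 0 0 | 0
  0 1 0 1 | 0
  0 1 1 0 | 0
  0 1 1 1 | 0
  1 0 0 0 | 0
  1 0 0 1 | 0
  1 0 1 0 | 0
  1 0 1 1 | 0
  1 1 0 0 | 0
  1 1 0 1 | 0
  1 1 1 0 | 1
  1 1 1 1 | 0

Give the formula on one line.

  ~d = 1010101010101010
  (~d & c) = 0010001000100010
  (b & a) = 0000000000001111
  ((~d & c) & (b & a)) = 0000000000000010

((~d & c) & (b & a))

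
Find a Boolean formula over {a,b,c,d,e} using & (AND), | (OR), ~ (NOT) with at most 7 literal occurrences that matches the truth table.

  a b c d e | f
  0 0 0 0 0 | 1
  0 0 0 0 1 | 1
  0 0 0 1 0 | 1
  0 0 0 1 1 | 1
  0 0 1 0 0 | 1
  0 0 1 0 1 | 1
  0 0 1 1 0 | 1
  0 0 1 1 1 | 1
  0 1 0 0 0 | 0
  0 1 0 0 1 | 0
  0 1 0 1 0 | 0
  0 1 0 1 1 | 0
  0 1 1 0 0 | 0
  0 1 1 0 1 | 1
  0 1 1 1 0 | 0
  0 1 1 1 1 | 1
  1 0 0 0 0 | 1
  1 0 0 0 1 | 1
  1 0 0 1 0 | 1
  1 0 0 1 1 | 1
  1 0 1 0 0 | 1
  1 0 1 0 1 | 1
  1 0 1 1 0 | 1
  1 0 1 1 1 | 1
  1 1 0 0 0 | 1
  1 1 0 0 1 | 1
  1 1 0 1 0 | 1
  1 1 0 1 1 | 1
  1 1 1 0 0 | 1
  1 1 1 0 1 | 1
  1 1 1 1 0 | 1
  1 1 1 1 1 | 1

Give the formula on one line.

  (c & e) = 00000101000001010000010100000101
  ~b = 11111111000000001111111100000000
  ((c & e) | ~b) = 11111111000001011111111100000101
  (((c & e) | ~b) | a) = 11111111000001011111111111111111

(((c & e) | ~b) | a)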